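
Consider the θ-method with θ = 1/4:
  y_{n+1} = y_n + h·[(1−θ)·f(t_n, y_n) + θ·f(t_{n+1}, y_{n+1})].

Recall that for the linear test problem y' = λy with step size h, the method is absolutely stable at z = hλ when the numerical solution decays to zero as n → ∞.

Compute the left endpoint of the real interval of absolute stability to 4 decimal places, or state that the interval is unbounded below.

z* = -4.0000.

On y'=λy, z=hλ:
  y_{n+1} = y_n + z·[3/4·y_n + 1/4·y_{n+1}] ⇒ (1 − 1/4z)y_{n+1} = (1 + 3/4z)y_n
  so R(z) = (1 + 3/4z)/(1 − 1/4z).

Find x<0 with |R(x)|<1.
x=-1.33: |R|=0.0019
R=−1: 1+3/4x = −1+1/4x ⇒ -1/2x=2 ⇒ x=2/(-1/2)=-4.0000
Confirm numerically:
  x=-2.737: |R|=0.62506 <1
  x=-2.168: |R|=0.40597 <1
  x=-2.036: |R|=0.34924 <1
  x=-4.386: |R|=1.09206 >1
  x=-4.056: |R|=1.01390 >1
Stable set (-4.0000, 0).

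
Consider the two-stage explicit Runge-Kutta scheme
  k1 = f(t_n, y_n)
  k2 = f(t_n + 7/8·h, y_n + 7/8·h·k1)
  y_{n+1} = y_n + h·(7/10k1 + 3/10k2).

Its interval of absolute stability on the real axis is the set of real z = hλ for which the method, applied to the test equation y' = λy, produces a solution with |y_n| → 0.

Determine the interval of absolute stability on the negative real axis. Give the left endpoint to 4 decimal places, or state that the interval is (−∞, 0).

z∈(-3.8095,0).

With y'=λy (z=hλ):
  k1=λy_n ⇒ h·k1=z·y_n;  k2=λ(1+7/8z)y_n ⇒ h·k2=z(1+7/8z)y_n
  y_{n+1}/y_n = 1 + 7/10z + 3/10z(1+7/8z) = 1 + z + 21/80z²
  so R(z) = 1 + z + 21/80z².

Need |R(x)|<1, x<0.
x=-0.33: |R|=0.6986
R=1: x+21/80x²=0 ⇒ x=−80/21=-3.8095; min R=1−1/(4·21/80)=0.0476>−1
Confirm numerically:
  x=-3.677: |R|=0.87209 <1
  x=-2.472: |R|=0.13208 <1
  x=-1.879: |R|=0.04779 <1
  x=-4.003: |R|=1.20330 >1
  x=-3.892: |R|=1.08426 >1
  x=-3.856: |R|=1.04704 >1
Stable set (-3.8095, 0).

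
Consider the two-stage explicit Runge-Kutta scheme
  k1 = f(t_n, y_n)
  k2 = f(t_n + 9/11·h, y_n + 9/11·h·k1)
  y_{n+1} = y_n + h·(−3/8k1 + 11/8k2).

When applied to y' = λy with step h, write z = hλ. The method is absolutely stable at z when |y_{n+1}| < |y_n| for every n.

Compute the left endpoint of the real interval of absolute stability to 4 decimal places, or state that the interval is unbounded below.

z* = -0.8889.

Set f=λy, z=hλ:
  k1=λy_n ⇒ h·k1=z·y_n;  k2=λ(1+9/11z)y_n ⇒ h·k2=z(1+9/11z)y_n
  y_{n+1}/y_n = 1 − 3/8z + 11/8z(1+9/11z) = 1 + z + 9/8z²
  Hence R(z) = 1 + z + 9/8z².

Need |R(x)|<1, x<0.
x=-1.15: |R|=1.3378
R=1: x+9/8x²=0 ⇒ x=−8/9=-0.8889; min R=1−1/(4·9/8)=0.7778>−1
Confirm numerically:
  x=-0.552: |R|=0.79079 <1
  x=-0.511: |R|=0.78276 <1
  x=-0.378: |R|=0.78274 <1
  x=-1.150: |R|=1.33781 >1
  x=-1.036: |R|=1.17146 >1
So |R|<1 on (-0.8889, 0).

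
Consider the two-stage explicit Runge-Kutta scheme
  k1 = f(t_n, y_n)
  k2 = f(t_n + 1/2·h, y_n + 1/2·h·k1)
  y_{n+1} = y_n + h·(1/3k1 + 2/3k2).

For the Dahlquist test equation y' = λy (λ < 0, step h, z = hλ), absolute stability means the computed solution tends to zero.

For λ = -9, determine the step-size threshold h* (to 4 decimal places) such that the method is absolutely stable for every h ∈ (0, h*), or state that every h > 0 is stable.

(-3.0000,0); λ=-9 ⇒ h* = (3)/9 = 0.3333.

With y'=λy (z=hλ):
  k1=λy_n ⇒ h·k1=z·y_n;  k2=λ(1+1/2z)y_n ⇒ h·k2=z(1+1/2z)y_n
  y_{n+1}/y_n = 1 + 1/3z + 2/3z(1+1/2z) = 1 + z + 1/3z²
  so R(z) = 1 + z + 1/3z².

Need |R(x)|<1, x<0.
x=-0.53: |R|=0.5636
R=1: x+1/3x²=0 ⇒ x=−3=-3.0000; min R=1−1/(4·1/3)=0.2500>−1
Confirm numerically:
  x=-2.536: |R|=0.60777 <1
  x=-2.030: |R|=0.34363 <1
  x=-1.732: |R|=0.26794 <1
  x=-3.551: |R|=1.65220 >1
  x=-3.481: |R|=1.55812 >1
Stable set (-3.0000, 0).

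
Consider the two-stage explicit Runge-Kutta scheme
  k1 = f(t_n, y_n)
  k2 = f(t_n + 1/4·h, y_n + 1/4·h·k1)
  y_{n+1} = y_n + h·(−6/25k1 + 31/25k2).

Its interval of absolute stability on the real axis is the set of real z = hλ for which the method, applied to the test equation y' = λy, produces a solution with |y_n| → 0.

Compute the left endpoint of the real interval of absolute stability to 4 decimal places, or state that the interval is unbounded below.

On y'=λy, z=hλ:
  k1=λy_n ⇒ h·k1=z·y_n;  k2=λ(1+1/4z)y_n ⇒ h·k2=z(1+1/4z)y_n
  y_{n+1}/y_n = 1 − 6/25z + 31/25z(1+1/4z) = 1 + z + 31/100z²
  Hence R(z) = 1 + z + 31/100z².

Find x<0 with |R(x)|<1.
x=-0.92: |R|=0.3424
R=1: x+31/100x²=0 ⇒ x=−100/31=-3.2258; min R=1−1/(4·31/100)=0.1935>−1
Confirm numerically:
  x=-3.038: |R|=0.82313 <1
  x=-2.040: |R|=0.25010 <1
  x=-2.017: |R|=0.24417 <1
  x=-3.439: |R|=1.22728 >1
  x=-3.354: |R|=1.13329 >1
Interval (-3.2258, 0).

z* = -3.2258.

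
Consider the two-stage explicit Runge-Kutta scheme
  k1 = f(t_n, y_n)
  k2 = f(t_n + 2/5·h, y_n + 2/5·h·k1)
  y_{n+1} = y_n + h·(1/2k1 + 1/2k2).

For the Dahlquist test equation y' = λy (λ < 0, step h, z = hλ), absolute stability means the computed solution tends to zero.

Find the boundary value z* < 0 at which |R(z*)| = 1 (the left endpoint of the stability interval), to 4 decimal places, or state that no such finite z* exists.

left endpoint -5.0000.

Test eqn y'=λy, z=hλ:
  k1=λy_n ⇒ h·k1=z·y_n;  k2=λ(1+2/5z)y_n ⇒ h·k2=z(1+2/5z)y_n
  y_{n+1}/y_n = 1 + 1/2z + 1/2z(1+2/5z) = 1 + z + 1/5z²
  R(z) = 1 + z + 1/5z².

Boundary: |R(x)|=1, x<0.
x=-1.16: |R|=0.1091
R=1: x+1/5x²=0 ⇒ x=−5=-5.0000; min R=1−1/(4·1/5)=-0.2500>−1
Confirm numerically:
  x=-4.754: |R|=0.76610 <1
  x=-3.774: |R|=0.07462 <1
  x=-2.938: |R|=0.21163 <1
  x=-5.474: |R|=1.51894 >1
  x=-5.222: |R|=1.23186 >1
  x=-5.151: |R|=1.15556 >1
So |R|<1 on (-5.0000, 0).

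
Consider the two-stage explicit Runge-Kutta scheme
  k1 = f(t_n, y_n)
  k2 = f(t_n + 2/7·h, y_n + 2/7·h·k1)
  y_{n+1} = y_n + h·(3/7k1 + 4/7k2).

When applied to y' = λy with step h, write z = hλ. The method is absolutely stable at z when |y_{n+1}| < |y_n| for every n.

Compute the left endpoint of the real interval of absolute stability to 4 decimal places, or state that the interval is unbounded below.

left endpoint -6.1250.

On y'=λy, z=hλ:
  k1=λy_n ⇒ h·k1=z·y_n;  k2=λ(1+2/7z)y_n ⇒ h·k2=z(1+2/7z)y_n
  y_{n+1}/y_n = 1 + 3/7z + 4/7z(1+2/7z) = 1 + z + 8/49z²
  Hence R(z) = 1 + z + 8/49z².

Need |R(x)|<1, x<0.
x=-1.12: |R|=0.0848
R=1: x+8/49x²=0 ⇒ x=−49/8=-6.1250; min R=1−1/(4·8/49)=-0.5312>−1
Confirm numerically:
  x=-5.815: |R|=0.70569 <1
  x=-5.797: |R|=0.68956 <1
  x=-3.785: |R|=0.44602 <1
  x=-3.401: |R|=0.51254 <1
  x=-6.577: |R|=1.48536 >1
  x=-6.353: |R|=1.23649 >1
  x=-6.236: |R|=1.11301 >1
Stable set (-6.1250, 0).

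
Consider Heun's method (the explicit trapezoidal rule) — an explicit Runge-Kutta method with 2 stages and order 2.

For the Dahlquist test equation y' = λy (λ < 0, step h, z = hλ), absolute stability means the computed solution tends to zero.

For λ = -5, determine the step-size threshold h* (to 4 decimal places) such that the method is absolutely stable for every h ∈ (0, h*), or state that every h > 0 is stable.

With y'=λy (z=hλ):
  order 2, 2-stage ⇒ R(z)=1+z+z^2/2
  (e.g. R(-1.12)=0.50720, |R|=0.50720)

Solve |R(x)|<1 on ℝ⁻.
x=-1.12: |R|=0.5072
|R(-2.4)|=1.4800 |R(-2.24)|=1.2688 |R(-1.8)|=0.8200
Bisect:
  x_lo=-2.4709 |R|=1.5818  x_hi=-0.3377 |R|=0.7193
  mid=-1.40431 |R|=0.58173 →hi
  mid=-1.93761 |R|=0.93955 →hi
  mid=-2.20425 |R|=1.22511 →lo
  mid=-2.07093 |R|=1.07345 →lo
  mid=-2.00427 |R|=1.00428 →lo
  mid=-1.97094 |R|=0.97136 →hi
  mid=-1.98760 |R|=0.98768 →hi
  mid=-1.99594 |R|=0.99594 →hi
  ...
  [-2.00010,-1.99997] ⇒ x*=-2.0000
So |R|<1 on (-2.0000, 0).

(-2.0000,0); λ=-5 ⇒ h* = 0.4000.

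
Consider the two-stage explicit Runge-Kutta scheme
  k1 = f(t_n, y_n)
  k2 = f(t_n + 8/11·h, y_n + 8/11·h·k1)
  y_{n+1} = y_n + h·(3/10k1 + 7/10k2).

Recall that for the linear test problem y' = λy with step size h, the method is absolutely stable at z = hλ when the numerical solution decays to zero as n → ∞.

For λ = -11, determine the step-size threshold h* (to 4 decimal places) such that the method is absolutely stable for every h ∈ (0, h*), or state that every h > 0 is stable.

(-1.9643,0); λ=-11 ⇒ h* = (55/28)/11 = 0.1786.

Set f=λy, z=hλ:
  k1=λy_n ⇒ h·k1=z·y_n;  k2=λ(1+8/11z)y_n ⇒ h·k2=z(1+8/11z)y_n
  y_{n+1}/y_n = 1 + 3/10z + 7/10z(1+8/11z) = 1 + z + 28/55z²
  so R(z) = 1 + z + 28/55z².

Need |R(x)|<1, x<0.
x=-1.38: |R|=0.5895
R=1: x+28/55x²=0 ⇒ x=−55/28=-1.9643; min R=1−1/(4·28/55)=0.5089>−1
Confirm numerically:
  x=-1.614: |R|=0.71218 <1
  x=-1.510: |R|=0.65078 <1
  x=-1.201: |R|=0.53331 <1
  x=-0.831: |R|=0.52056 <1
  x=-2.316: |R|=1.41469 >1
  x=-2.311: |R|=1.40791 >1
  x=-2.054: |R|=1.09381 >1
So |R|<1 on (-1.9643, 0).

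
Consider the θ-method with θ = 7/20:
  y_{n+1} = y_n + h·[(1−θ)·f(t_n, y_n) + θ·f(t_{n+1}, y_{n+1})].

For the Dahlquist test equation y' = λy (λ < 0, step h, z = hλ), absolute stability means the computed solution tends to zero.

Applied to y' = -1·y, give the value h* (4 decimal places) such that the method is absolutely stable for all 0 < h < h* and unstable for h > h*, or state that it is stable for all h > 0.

With y'=λy (z=hλ):
  y_{n+1} = y_n + z·[13/20·y_n + 7/20·y_{n+1}] ⇒ (1 − 7/20z)y_{n+1} = (1 + 13/20z)y_n
  Hence R(z) = (1 + 13/20z)/(1 − 7/20z).

Boundary: |R(x)|=1, x<0.
x=-0.42: |R|=0.6338
R=−1: 1+13/20x = −1+7/20x ⇒ -3/10x=2 ⇒ x=2/(-3/10)=-6.6667
Confirm numerically:
  x=-5.926: |R|=0.92772 <1
  x=-3.903: |R|=0.64958 <1
  x=-3.850: |R|=0.64004 <1
  x=-3.182: |R|=0.50542 <1
  x=-7.148: |R|=1.04124 >1
  x=-6.900: |R|=1.02050 >1
  x=-6.770: |R|=1.00920 >1
Stable set (-6.6667, 0).

(-6.6667,0); λ=-1 ⇒ h* = (20/3)/1 = 6.6667.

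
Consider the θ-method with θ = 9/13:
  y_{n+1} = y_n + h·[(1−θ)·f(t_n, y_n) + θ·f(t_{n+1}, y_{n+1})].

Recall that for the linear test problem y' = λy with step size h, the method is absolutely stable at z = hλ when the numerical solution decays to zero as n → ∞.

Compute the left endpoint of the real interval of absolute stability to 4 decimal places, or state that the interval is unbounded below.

Set f=λy, z=hλ:
  y_{n+1} = y_n + z·[4/13·y_n + 9/13·y_{n+1}] ⇒ (1 − 9/13z)y_{n+1} = (1 + 4/13z)y_n
  ⇒ R(z) = (1 + 4/13z)/(1 − 9/13z).

Solve |R(x)|<1 on ℝ⁻.
x=-1.06: |R|=0.3886
x=-2: |R|=0.1613
x=-10: |R|=0.2621
x=-100: |R|=0.4239
θ=9/13≥1/2 ⇒ |1+4/13x|<|1−9/13x| ∀x<0 ⇒ unbounded interval.

(−∞, 0) — no finite endpoint.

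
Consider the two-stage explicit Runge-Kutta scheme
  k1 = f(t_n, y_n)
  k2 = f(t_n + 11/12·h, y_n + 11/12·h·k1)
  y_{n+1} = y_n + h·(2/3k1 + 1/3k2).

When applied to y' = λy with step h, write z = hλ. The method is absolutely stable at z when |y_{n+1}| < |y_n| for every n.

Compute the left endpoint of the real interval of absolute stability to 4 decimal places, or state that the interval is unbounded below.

Test eqn y'=λy, z=hλ:
  k1=λy_n ⇒ h·k1=z·y_n;  k2=λ(1+11/12z)y_n ⇒ h·k2=z(1+11/12z)y_n
  y_{n+1}/y_n = 1 + 2/3z + 1/3z(1+11/12z) = 1 + z + 11/36z²
  R(z) = 1 + z + 11/36z².

Solve |R(x)|<1 on ℝ⁻.
x=-1.31: |R|=0.2144
R=1: x+11/36x²=0 ⇒ x=−36/11=-3.2727; min R=1−1/(4·11/36)=0.1818>−1
Confirm numerically:
  x=-3.229: |R|=0.95686 <1
  x=-2.852: |R|=0.63336 <1
  x=-1.726: |R|=0.18427 <1
  x=-3.849: |R|=1.67774 >1
  x=-3.847: |R|=1.67504 >1
  x=-3.451: |R|=1.18798 >1
Stable set (-3.2727, 0).

left endpoint -3.2727.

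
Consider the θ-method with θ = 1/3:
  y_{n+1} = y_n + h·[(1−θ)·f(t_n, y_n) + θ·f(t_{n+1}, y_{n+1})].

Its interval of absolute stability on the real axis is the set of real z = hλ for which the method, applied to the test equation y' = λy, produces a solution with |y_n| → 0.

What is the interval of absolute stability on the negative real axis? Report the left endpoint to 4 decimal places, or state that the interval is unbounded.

Set f=λy, z=hλ:
  y_{n+1} = y_n + z·[2/3·y_n + 1/3·y_{n+1}] ⇒ (1 − 1/3z)y_{n+1} = (1 + 2/3z)y_n
  Hence R(z) = (1 + 2/3z)/(1 − 1/3z).

Find x<0 with |R(x)|<1.
x=-0.39: |R|=0.6549
R=−1: 1+2/3x = −1+1/3x ⇒ -1/3x=2 ⇒ x=2/(-1/3)=-6.0000
Confirm numerically:
  x=-5.972: |R|=0.99688 <1
  x=-5.116: |R|=0.89108 <1
  x=-3.157: |R|=0.53825 <1
  x=-3.069: |R|=0.51705 <1
  x=-6.386: |R|=1.04113 >1
  x=-6.201: |R|=1.02185 >1
So |R|<1 on (-6.0000, 0).

(-6.0000, 0).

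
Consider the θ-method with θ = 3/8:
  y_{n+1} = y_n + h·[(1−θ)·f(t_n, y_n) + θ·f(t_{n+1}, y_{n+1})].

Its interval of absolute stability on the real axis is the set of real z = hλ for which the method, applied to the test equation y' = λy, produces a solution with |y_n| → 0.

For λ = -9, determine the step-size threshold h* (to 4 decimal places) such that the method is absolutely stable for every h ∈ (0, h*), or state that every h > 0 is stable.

(-8.0000,0); λ=-9 ⇒ h* = (8)/9 = 0.8889.

Set f=λy, z=hλ:
  y_{n+1} = y_n + z·[5/8·y_n + 3/8·y_{n+1}] ⇒ (1 − 3/8z)y_{n+1} = (1 + 5/8z)y_n
  Hence R(z) = (1 + 5/8z)/(1 − 3/8z).

Solve |R(x)|<1 on ℝ⁻.
x=-1.49: |R|=0.0441
R=−1: 1+5/8x = −1+3/8x ⇒ -1/4x=2 ⇒ x=2/(-1/4)=-8.0000
Confirm numerically:
  x=-7.736: |R|=0.98308 <1
  x=-5.698: |R|=0.81653 <1
  x=-5.517: |R|=0.79773 <1
  x=-8.383: |R|=1.02311 >1
  x=-8.077: |R|=1.00478 >1
Interval (-8.0000, 0).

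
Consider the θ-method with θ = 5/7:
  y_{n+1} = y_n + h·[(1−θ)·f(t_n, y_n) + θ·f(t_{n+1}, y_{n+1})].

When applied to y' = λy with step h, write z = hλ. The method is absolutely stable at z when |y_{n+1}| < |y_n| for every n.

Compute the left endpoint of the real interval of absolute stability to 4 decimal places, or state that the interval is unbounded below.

(−∞, 0) — no finite endpoint.

With y'=λy (z=hλ):
  y_{n+1} = y_n + z·[2/7·y_n + 5/7·y_{n+1}] ⇒ (1 − 5/7z)y_{n+1} = (1 + 2/7z)y_n
  Hence R(z) = (1 + 2/7z)/(1 − 5/7z).

Find x<0 with |R(x)|<1.
x=-0.64: |R|=0.5608
x=-2: |R|=0.1765
x=-10: |R|=0.2281
x=-100: |R|=0.3807
θ=5/7≥1/2 ⇒ |1+2/7x|<|1−5/7x| ∀x<0 ⇒ stable on all of ℝ⁻.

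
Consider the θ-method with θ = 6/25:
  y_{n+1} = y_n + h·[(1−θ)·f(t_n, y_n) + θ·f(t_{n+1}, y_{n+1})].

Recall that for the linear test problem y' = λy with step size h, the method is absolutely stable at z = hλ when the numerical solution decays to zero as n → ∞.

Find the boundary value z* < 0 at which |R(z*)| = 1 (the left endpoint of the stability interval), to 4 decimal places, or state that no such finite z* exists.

Test eqn y'=λy, z=hλ:
  y_{n+1} = y_n + z·[19/25·y_n + 6/25·y_{n+1}] ⇒ (1 − 6/25z)y_{n+1} = (1 + 19/25z)y_n
  Hence R(z) = (1 + 19/25z)/(1 − 6/25z).

Boundary: |R(x)|=1, x<0.
x=-0.56: |R|=0.5063
R=−1: 1+19/25x = −1+6/25x ⇒ -13/25x=2 ⇒ x=2/(-13/25)=-3.8462
Confirm numerically:
  x=-3.823: |R|=0.99372 <1
  x=-2.611: |R|=0.60515 <1
  x=-2.302: |R|=0.48279 <1
  x=-4.422: |R|=1.14527 >1
  x=-4.364: |R|=1.13153 >1
  x=-3.912: |R|=1.01766 >1
So |R|<1 on (-3.8462, 0).

z* = -3.8462.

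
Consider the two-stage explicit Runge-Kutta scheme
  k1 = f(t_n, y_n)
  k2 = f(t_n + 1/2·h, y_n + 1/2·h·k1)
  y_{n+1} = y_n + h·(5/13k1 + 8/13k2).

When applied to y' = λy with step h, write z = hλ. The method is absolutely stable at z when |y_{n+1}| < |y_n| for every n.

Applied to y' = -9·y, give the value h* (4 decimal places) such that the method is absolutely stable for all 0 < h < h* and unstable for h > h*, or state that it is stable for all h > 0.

With y'=λy (z=hλ):
  k1=λy_n ⇒ h·k1=z·y_n;  k2=λ(1+1/2z)y_n ⇒ h·k2=z(1+1/2z)y_n
  y_{n+1}/y_n = 1 + 5/13z + 8/13z(1+1/2z) = 1 + z + 4/13z²
  ⇒ R(z) = 1 + z + 4/13z².

Boundary: |R(x)|=1, x<0.
x=-0.9: |R|=0.3492
R=1: x+4/13x²=0 ⇒ x=−13/4=-3.2500; min R=1−1/(4·4/13)=0.1875>−1
Confirm numerically:
  x=-2.397: |R|=0.37088 <1
  x=-2.006: |R|=0.23216 <1
  x=-1.678: |R|=0.18836 <1
  x=-1.419: |R|=0.20056 <1
  x=-3.762: |R|=1.59266 >1
  x=-3.473: |R|=1.23830 >1
  x=-3.374: |R|=1.12873 >1
Interval (-3.2500, 0).

(-3.2500,0); λ=-9 ⇒ h* = (13/4)/9 = 0.3611.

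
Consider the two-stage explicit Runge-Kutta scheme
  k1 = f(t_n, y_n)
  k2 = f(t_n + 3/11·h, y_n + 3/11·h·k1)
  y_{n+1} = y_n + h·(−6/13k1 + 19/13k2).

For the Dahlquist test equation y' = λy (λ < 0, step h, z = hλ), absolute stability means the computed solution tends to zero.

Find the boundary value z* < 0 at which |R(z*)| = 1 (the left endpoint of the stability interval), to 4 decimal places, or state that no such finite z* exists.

Test eqn y'=λy, z=hλ:
  k1=λy_n ⇒ h·k1=z·y_n;  k2=λ(1+3/11z)y_n ⇒ h·k2=z(1+3/11z)y_n
  y_{n+1}/y_n = 1 − 6/13z + 19/13z(1+3/11z) = 1 + z + 57/143z²
  ⇒ R(z) = 1 + z + 57/143z².

Solve |R(x)|<1 on ℝ⁻.
x=-1.25: |R|=0.3728
R=1: x+57/143x²=0 ⇒ x=−143/57=-2.5088; min R=1−1/(4·57/143)=0.3728>−1
Confirm numerically:
  x=-1.871: |R|=0.52436 <1
  x=-1.514: |R|=0.39967 <1
  x=-1.508: |R|=0.39845 <1
  x=-1.469: |R|=0.39117 <1
  x=-3.102: |R|=1.73350 >1
  x=-3.028: |R|=1.62669 >1
  x=-2.688: |R|=1.19203 >1
So |R|<1 on (-2.5088, 0).

left endpoint -2.5088.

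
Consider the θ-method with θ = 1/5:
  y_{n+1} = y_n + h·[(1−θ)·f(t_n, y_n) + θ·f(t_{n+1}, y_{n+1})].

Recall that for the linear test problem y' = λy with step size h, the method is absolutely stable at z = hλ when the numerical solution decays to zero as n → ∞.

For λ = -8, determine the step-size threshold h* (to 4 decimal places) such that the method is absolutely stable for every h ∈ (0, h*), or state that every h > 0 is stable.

With y'=λy (z=hλ):
  y_{n+1} = y_n + z·[4/5·y_n + 1/5·y_{n+1}] ⇒ (1 − 1/5z)y_{n+1} = (1 + 4/5z)y_n
  so R(z) = (1 + 4/5z)/(1 − 1/5z).

Boundary: |R(x)|=1, x<0.
x=-1.35: |R|=0.0630
R=−1: 1+4/5x = −1+1/5x ⇒ -3/5x=2 ⇒ x=2/(-3/5)=-3.3333
Confirm numerically:
  x=-3.194: |R|=0.94899 <1
  x=-2.311: |R|=0.58050 <1
  x=-2.224: |R|=0.53931 <1
  x=-1.616: |R|=0.22128 <1
  x=-3.661: |R|=1.11350 >1
  x=-3.383: |R|=1.01777 >1
So |R|<1 on (-3.3333, 0).

(-3.3333,0); λ=-8 ⇒ h* = (10/3)/8 = 0.4167.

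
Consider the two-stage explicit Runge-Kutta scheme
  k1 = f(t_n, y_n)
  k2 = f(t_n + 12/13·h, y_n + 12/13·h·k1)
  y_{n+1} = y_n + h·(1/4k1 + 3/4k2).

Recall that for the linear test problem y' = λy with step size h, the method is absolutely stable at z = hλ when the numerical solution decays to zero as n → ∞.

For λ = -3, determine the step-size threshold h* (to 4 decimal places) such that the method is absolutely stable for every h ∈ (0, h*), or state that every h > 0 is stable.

On y'=λy, z=hλ:
  k1=λy_n ⇒ h·k1=z·y_n;  k2=λ(1+12/13z)y_n ⇒ h·k2=z(1+12/13z)y_n
  y_{n+1}/y_n = 1 + 1/4z + 3/4z(1+12/13z) = 1 + z + 9/13z²
  ⇒ R(z) = 1 + z + 9/13z².

Boundary: |R(x)|=1, x<0.
x=-1.79: |R|=1.4282
R=1: x+9/13x²=0 ⇒ x=−13/9=-1.4444; min R=1−1/(4·9/13)=0.6389>−1
Confirm numerically:
  x=-1.207: |R|=0.80159 <1
  x=-1.172: |R|=0.77894 <1
  x=-0.833: |R|=0.64738 <1
  x=-1.620: |R|=1.19689 >1
  x=-1.534: |R|=1.09511 >1
Stable set (-1.4444, 0).

(-1.4444,0); λ=-3 ⇒ h* = (13/9)/3 = 0.4815.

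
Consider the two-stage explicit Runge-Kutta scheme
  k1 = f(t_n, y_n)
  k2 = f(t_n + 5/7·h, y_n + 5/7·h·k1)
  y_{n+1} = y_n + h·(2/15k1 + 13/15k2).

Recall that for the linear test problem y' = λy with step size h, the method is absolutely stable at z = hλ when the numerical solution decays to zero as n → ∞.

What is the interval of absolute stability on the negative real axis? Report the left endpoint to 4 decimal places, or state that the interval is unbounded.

(-1.6154, 0).

On y'=λy, z=hλ:
  k1=λy_n ⇒ h·k1=z·y_n;  k2=λ(1+5/7z)y_n ⇒ h·k2=z(1+5/7z)y_n
  y_{n+1}/y_n = 1 + 2/15z + 13/15z(1+5/7z) = 1 + z + 13/21z²
  Hence R(z) = 1 + z + 13/21z².

Need |R(x)|<1, x<0.
x=-0.48: |R|=0.6626
R=1: x+13/21x²=0 ⇒ x=−21/13=-1.6154; min R=1−1/(4·13/21)=0.5962>−1
Confirm numerically:
  x=-1.570: |R|=0.95589 <1
  x=-1.050: |R|=0.63250 <1
  x=-0.782: |R|=0.59656 <1
  x=-0.767: |R|=0.59718 <1
  x=-2.131: |R|=1.68019 >1
  x=-2.091: |R|=1.61565 >1
Interval (-1.6154, 0).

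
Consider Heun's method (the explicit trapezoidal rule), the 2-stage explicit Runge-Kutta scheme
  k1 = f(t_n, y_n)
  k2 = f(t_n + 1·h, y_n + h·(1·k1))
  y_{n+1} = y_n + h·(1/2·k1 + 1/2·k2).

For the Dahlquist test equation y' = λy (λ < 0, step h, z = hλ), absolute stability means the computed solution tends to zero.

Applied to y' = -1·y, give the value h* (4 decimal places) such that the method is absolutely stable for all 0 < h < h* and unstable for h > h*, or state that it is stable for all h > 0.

(-2.0000,0); λ=-1 ⇒ h* = 2.0000.

On y'=λy, z=hλ:
  order 2, 2-stage ⇒ R(z)=1+z+z^2/2
  (e.g. R(-1.3)=0.54500, |R|=0.54500)

Find x<0 with |R(x)|<1.
x=-1.3: |R|=0.5450
|R(-1.7)|=0.7450 |R(-0.66)|=0.5578 |R(-0.63)|=0.5684
Bisect:
  x_lo=-2.3507 |R|=1.4122  x_hi=-0.1045 |R|=0.9009
  mid=-1.22760 |R|=0.52590 →hi
  mid=-1.78913 |R|=0.81137 →hi
  mid=-2.06990 |R|=1.07235 →lo
  mid=-1.92952 |R|=0.93200 →hi
  mid=-1.99971 |R|=0.99971 →hi
  mid=-2.03481 |R|=1.03541 →lo
  mid=-2.01726 |R|=1.01741 →lo
  mid=-2.00848 |R|=1.00852 →lo
  ...
  [-2.00012,-1.99998] ⇒ x*=-2.0000
Stable set (-2.0000, 0).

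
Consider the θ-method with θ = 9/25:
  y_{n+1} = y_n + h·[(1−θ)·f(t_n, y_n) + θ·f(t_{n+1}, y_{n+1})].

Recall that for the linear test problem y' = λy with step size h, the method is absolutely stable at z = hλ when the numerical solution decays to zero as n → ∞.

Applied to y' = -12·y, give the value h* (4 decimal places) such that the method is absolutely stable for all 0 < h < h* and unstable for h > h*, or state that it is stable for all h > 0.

On y'=λy, z=hλ:
  y_{n+1} = y_n + z·[16/25·y_n + 9/25·y_{n+1}] ⇒ (1 − 9/25z)y_{n+1} = (1 + 16/25z)y_n
  ⇒ R(z) = (1 + 16/25z)/(1 − 9/25z).

Boundary: |R(x)|=1, x<0.
x=-0.55: |R|=0.5409
R=−1: 1+16/25x = −1+9/25x ⇒ -7/25x=2 ⇒ x=2/(-7/25)=-7.1429
Confirm numerically:
  x=-6.845: |R|=0.97593 <1
  x=-4.427: |R|=0.70681 <1
  x=-3.941: |R|=0.62935 <1
  x=-7.475: |R|=1.02520 >1
  x=-7.413: |R|=1.02062 >1
  x=-7.166: |R|=1.00181 >1
Stable set (-7.1429, 0).

(-7.1429,0); λ=-12 ⇒ h* = (50/7)/12 = 0.5952.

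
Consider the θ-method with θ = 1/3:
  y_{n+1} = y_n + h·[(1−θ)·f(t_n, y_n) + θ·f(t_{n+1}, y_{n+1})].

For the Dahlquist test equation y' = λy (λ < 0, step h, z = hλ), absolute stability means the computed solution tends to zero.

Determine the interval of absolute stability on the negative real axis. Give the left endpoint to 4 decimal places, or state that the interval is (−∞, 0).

z∈(-6.0000,0).

Set f=λy, z=hλ:
  y_{n+1} = y_n + z·[2/3·y_n + 1/3·y_{n+1}] ⇒ (1 − 1/3z)y_{n+1} = (1 + 2/3z)y_n
  ⇒ R(z) = (1 + 2/3z)/(1 − 1/3z).

Boundary: |R(x)|=1, x<0.
x=-1.21: |R|=0.1378
R=−1: 1+2/3x = −1+1/3x ⇒ -1/3x=2 ⇒ x=2/(-1/3)=-6.0000
Confirm numerically:
  x=-5.848: |R|=0.98282 <1
  x=-4.496: |R|=0.79936 <1
  x=-3.756: |R|=0.66785 <1
  x=-2.759: |R|=0.43723 <1
  x=-6.523: |R|=1.05492 >1
  x=-6.498: |R|=1.05243 >1
  x=-6.422: |R|=1.04479 >1
Stable set (-6.0000, 0).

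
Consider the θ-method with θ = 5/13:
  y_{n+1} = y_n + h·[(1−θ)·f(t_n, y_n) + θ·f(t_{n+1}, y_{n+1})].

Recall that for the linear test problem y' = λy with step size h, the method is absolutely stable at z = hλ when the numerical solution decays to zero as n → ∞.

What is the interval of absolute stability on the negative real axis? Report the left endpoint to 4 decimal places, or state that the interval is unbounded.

z∈(-8.6667,0).

Set f=λy, z=hλ:
  y_{n+1} = y_n + z·[8/13·y_n + 5/13·y_{n+1}] ⇒ (1 − 5/13z)y_{n+1} = (1 + 8/13z)y_n
  R(z) = (1 + 8/13z)/(1 − 5/13z).

Solve |R(x)|<1 on ℝ⁻.
x=-1.41: |R|=0.0858
R=−1: 1+8/13x = −1+5/13x ⇒ -3/13x=2 ⇒ x=2/(-3/13)=-8.6667
Confirm numerically:
  x=-7.429: |R|=0.92595 <1
  x=-7.041: |R|=0.89883 <1
  x=-4.377: |R|=0.63110 <1
  x=-9.252: |R|=1.02963 >1
  x=-8.945: |R|=1.01447 >1
Interval (-8.6667, 0).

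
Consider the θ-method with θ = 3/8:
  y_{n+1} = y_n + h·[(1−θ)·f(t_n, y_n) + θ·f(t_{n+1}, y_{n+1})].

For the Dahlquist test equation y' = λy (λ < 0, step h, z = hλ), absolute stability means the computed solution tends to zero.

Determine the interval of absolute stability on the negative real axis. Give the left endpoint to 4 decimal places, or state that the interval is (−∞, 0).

(-8.0000, 0).

Test eqn y'=λy, z=hλ:
  y_{n+1} = y_n + z·[5/8·y_n + 3/8·y_{n+1}] ⇒ (1 − 3/8z)y_{n+1} = (1 + 5/8z)y_n
  so R(z) = (1 + 5/8z)/(1 − 3/8z).

Boundary: |R(x)|=1, x<0.
x=-0.96: |R|=0.2941
R=−1: 1+5/8x = −1+3/8x ⇒ -1/4x=2 ⇒ x=2/(-1/4)=-8.0000
Confirm numerically:
  x=-7.634: |R|=0.97631 <1
  x=-7.107: |R|=0.93909 <1
  x=-4.243: |R|=0.63751 <1
  x=-3.775: |R|=0.56274 <1
  x=-8.431: |R|=1.02589 >1
  x=-8.082: |R|=1.00509 >1
So |R|<1 on (-8.0000, 0).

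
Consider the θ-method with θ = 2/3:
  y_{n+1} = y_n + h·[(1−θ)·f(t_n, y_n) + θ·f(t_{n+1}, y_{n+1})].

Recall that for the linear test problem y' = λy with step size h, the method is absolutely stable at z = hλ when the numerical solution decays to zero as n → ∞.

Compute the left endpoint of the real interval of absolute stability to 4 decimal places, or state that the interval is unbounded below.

On y'=λy, z=hλ:
  y_{n+1} = y_n + z·[1/3·y_n + 2/3·y_{n+1}] ⇒ (1 − 2/3z)y_{n+1} = (1 + 1/3z)y_n
  ⇒ R(z) = (1 + 1/3z)/(1 − 2/3z).

Boundary: |R(x)|=1, x<0.
x=-0.72: |R|=0.5135
x=-2: |R|=0.1429
x=-10: |R|=0.3043
x=-100: |R|=0.4778
θ=2/3≥1/2 ⇒ |1+1/3x|<|1−2/3x| ∀x<0 ⇒ unbounded interval.

interval (−∞, 0).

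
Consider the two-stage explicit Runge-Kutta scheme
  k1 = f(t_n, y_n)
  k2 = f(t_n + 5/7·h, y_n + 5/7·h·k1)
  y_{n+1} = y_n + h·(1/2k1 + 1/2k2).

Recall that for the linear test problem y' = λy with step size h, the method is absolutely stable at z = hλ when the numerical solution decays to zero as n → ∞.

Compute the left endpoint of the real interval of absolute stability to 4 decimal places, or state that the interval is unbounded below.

Set f=λy, z=hλ:
  k1=λy_n ⇒ h·k1=z·y_n;  k2=λ(1+5/7z)y_n ⇒ h·k2=z(1+5/7z)y_n
  y_{n+1}/y_n = 1 + 1/2z + 1/2z(1+5/7z) = 1 + z + 5/14z²
  R(z) = 1 + z + 5/14z².

Need |R(x)|<1, x<0.
x=-1.44: |R|=0.3006
R=1: x+5/14x²=0 ⇒ x=−14/5=-2.8000; min R=1−1/(4·5/14)=0.3000>−1
Confirm numerically:
  x=-2.391: |R|=0.65074 <1
  x=-1.861: |R|=0.37590 <1
  x=-1.129: |R|=0.32623 <1
  x=-3.027: |R|=1.24540 >1
  x=-2.828: |R|=1.02828 >1
Stable set (-2.8000, 0).

z* = -2.8000.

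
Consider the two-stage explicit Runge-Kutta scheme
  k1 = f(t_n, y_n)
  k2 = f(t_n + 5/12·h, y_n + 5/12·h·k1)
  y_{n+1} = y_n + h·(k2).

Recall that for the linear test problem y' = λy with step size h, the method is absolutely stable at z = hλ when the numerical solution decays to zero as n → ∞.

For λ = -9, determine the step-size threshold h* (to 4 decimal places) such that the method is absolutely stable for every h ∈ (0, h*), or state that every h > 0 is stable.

(-2.4000,0); λ=-9 ⇒ h* = (12/5)/9 = 0.2667.

Set f=λy, z=hλ:
  k1=λy_n ⇒ h·k1=z·y_n;  k2=λ(1+5/12z)y_n ⇒ h·k2=z(1+5/12z)y_n
  y_{n+1}/y_n = 1 + z(1+5/12z) = 1 + z + 5/12z²
  ⇒ R(z) = 1 + z + 5/12z².

Boundary: |R(x)|=1, x<0.
x=-1.69: |R|=0.5000
R=1: x+5/12x²=0 ⇒ x=−12/5=-2.4000; min R=1−1/(4·5/12)=0.4000>−1
Confirm numerically:
  x=-2.066: |R|=0.71248 <1
  x=-1.439: |R|=0.42380 <1
  x=-2.988: |R|=1.73206 >1
  x=-2.955: |R|=1.68334 >1
  x=-2.830: |R|=1.50704 >1
Stable set (-2.4000, 0).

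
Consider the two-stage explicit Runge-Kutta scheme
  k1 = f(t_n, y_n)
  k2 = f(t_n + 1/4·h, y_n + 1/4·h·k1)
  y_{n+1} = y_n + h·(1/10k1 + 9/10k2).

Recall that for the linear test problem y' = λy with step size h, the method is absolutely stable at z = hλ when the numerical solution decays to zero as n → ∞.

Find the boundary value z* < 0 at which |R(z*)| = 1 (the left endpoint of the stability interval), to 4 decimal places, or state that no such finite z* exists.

Set f=λy, z=hλ:
  k1=λy_n ⇒ h·k1=z·y_n;  k2=λ(1+1/4z)y_n ⇒ h·k2=z(1+1/4z)y_n
  y_{n+1}/y_n = 1 + 1/10z + 9/10z(1+1/4z) = 1 + z + 9/40z²
  Hence R(z) = 1 + z + 9/40z².

Need |R(x)|<1, x<0.
x=-0.42: |R|=0.6197
R=1: x+9/40x²=0 ⇒ x=−40/9=-4.4444; min R=1−1/(4·9/40)=-0.1111>−1
Confirm numerically:
  x=-3.356: |R|=0.17812 <1
  x=-3.186: |R|=0.09788 <1
  x=-3.054: |R|=0.04456 <1
  x=-4.904: |R|=1.50707 >1
  x=-4.537: |R|=1.09448 >1
Stable set (-4.4444, 0).

z* = -4.4444.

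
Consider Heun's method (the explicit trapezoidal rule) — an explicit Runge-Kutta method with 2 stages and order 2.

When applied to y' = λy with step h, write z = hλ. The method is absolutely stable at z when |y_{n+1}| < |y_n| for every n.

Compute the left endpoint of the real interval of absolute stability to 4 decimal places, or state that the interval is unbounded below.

Set f=λy, z=hλ:
  order 2, 2-stage ⇒ R(z)=1+z+z^2/2
  (e.g. R(-1.43)=0.59245, |R|=0.59245)

Boundary: |R(x)|=1, x<0.
x=-1.43: |R|=0.5924
|R(-2.31)|=1.3580 |R(-0.59)|=0.5840 |R(-0.54)|=0.6058
Bisect:
  x_lo=-2.5483 |R|=1.6986  x_hi=-0.2278 |R|=0.7981
  mid=-1.38806 |R|=0.57530 →hi
  mid=-1.96818 |R|=0.96869 →hi
  mid=-2.25824 |R|=1.29159 →lo
  mid=-2.11321 |R|=1.11962 →lo
  mid=-2.04070 |R|=1.04152 →lo
  mid=-2.00444 |R|=1.00445 →lo
  mid=-1.98631 |R|=0.98640 →hi
  mid=-1.99537 |R|=0.99539 →hi
  mid=-1.99991 |R|=0.99991 →hi
  ...
  [-2.00005,-1.99991] ⇒ x*=-2.0000
So |R|<1 on (-2.0000, 0).

left endpoint -2.0000.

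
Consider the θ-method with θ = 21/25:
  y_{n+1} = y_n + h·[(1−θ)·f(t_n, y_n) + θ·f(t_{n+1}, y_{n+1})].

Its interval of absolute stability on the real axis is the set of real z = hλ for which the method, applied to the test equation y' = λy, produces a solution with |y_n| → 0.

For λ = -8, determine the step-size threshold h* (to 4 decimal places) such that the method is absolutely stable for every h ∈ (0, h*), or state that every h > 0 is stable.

On y'=λy, z=hλ:
  y_{n+1} = y_n + z·[4/25·y_n + 21/25·y_{n+1}] ⇒ (1 − 21/25z)y_{n+1} = (1 + 4/25z)y_n
  R(z) = (1 + 4/25z)/(1 − 21/25z).

Find x<0 with |R(x)|<1.
x=-1.59: |R|=0.3192
x=-2: |R|=0.2537
x=-10: |R|=0.0638
x=-100: |R|=0.1765
θ=21/25≥1/2 ⇒ |1+4/25x|<|1−21/25x| ∀x<0 ⇒ stable on all of ℝ⁻.

(−∞, 0) — no finite endpoint. Any h>0 works for λ=-8.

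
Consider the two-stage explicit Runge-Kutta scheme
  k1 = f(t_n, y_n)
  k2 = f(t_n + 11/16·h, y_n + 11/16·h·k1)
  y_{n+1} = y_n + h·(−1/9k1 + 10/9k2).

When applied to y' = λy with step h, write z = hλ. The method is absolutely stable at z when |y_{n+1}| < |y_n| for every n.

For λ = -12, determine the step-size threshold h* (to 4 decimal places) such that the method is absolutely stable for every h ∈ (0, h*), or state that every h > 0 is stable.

(-1.3091,0); λ=-12 ⇒ h* = (72/55)/12 = 0.1091.

Set f=λy, z=hλ:
  k1=λy_n ⇒ h·k1=z·y_n;  k2=λ(1+11/16z)y_n ⇒ h·k2=z(1+11/16z)y_n
  y_{n+1}/y_n = 1 − 1/9z + 10/9z(1+11/16z) = 1 + z + 55/72z²
  so R(z) = 1 + z + 55/72z².

Need |R(x)|<1, x<0.
x=-1.72: |R|=1.5399
R=1: x+55/72x²=0 ⇒ x=−72/55=-1.3091; min R=1−1/(4·55/72)=0.6727>−1
Confirm numerically:
  x=-1.267: |R|=0.95926 <1
  x=-1.238: |R|=0.93277 <1
  x=-1.188: |R|=0.89011 <1
  x=-0.822: |R|=0.69415 <1
  x=-1.717: |R|=1.53501 >1
  x=-1.646: |R|=1.42362 >1
So |R|<1 on (-1.3091, 0).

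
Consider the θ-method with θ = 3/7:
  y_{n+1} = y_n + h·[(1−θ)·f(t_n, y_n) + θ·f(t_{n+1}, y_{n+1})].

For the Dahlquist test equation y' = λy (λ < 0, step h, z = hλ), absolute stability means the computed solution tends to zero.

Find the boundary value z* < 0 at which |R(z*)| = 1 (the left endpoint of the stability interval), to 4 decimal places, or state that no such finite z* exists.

left endpoint -14.0000.

With y'=λy (z=hλ):
  y_{n+1} = y_n + z·[4/7·y_n + 3/7·y_{n+1}] ⇒ (1 − 3/7z)y_{n+1} = (1 + 4/7z)y_n
  so R(z) = (1 + 4/7z)/(1 − 3/7z).

Boundary: |R(x)|=1, x<0.
x=-0.44: |R|=0.6298
R=−1: 1+4/7x = −1+3/7x ⇒ -1/7x=2 ⇒ x=2/(-1/7)=-14.0000
Confirm numerically:
  x=-13.184: |R|=0.98247 <1
  x=-12.710: |R|=0.97142 <1
  x=-11.644: |R|=0.94381 <1
  x=-7.124: |R|=0.75765 <1
  x=-14.559: |R|=1.01103 >1
  x=-14.165: |R|=1.00333 >1
Interval (-14.0000, 0).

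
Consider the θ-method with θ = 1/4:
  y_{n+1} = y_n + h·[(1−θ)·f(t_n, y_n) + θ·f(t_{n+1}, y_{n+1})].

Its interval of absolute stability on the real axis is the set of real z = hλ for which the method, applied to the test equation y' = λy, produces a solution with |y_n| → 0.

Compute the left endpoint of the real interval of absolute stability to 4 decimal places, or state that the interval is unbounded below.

left endpoint -4.0000.

Set f=λy, z=hλ:
  y_{n+1} = y_n + z·[3/4·y_n + 1/4·y_{n+1}] ⇒ (1 − 1/4z)y_{n+1} = (1 + 3/4z)y_n
  so R(z) = (1 + 3/4z)/(1 − 1/4z).

Boundary: |R(x)|=1, x<0.
x=-1.01: |R|=0.1936
R=−1: 1+3/4x = −1+1/4x ⇒ -1/2x=2 ⇒ x=2/(-1/2)=-4.0000
Confirm numerically:
  x=-3.230: |R|=0.78700 <1
  x=-2.884: |R|=0.67577 <1
  x=-2.534: |R|=0.55127 <1
  x=-2.364: |R|=0.48586 <1
  x=-4.512: |R|=1.12030 >1
  x=-4.475: |R|=1.11209 >1
  x=-4.110: |R|=1.02713 >1
So |R|<1 on (-4.0000, 0).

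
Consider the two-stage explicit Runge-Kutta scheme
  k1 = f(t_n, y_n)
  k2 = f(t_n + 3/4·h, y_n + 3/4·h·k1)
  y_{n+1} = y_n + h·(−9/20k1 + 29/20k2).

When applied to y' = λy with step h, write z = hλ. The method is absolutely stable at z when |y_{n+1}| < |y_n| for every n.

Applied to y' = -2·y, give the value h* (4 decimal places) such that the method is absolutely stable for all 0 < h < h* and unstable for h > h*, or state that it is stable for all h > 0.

(-0.9195,0); λ=-2 ⇒ h* = (80/87)/2 = 0.4598.

With y'=λy (z=hλ):
  k1=λy_n ⇒ h·k1=z·y_n;  k2=λ(1+3/4z)y_n ⇒ h·k2=z(1+3/4z)y_n
  y_{n+1}/y_n = 1 − 9/20z + 29/20z(1+3/4z) = 1 + z + 87/80z²
  R(z) = 1 + z + 87/80z².

Boundary: |R(x)|=1, x<0.
x=-0.88: |R|=0.9622
R=1: x+87/80x²=0 ⇒ x=−80/87=-0.9195; min R=1−1/(4·87/80)=0.7701>−1
Confirm numerically:
  x=-0.629: |R|=0.80126 <1
  x=-0.626: |R|=0.80017 <1
  x=-0.615: |R|=0.79632 <1
  x=-0.401: |R|=0.77387 <1
  x=-1.445: |R|=1.82573 >1
  x=-1.324: |R|=1.58236 >1
  x=-1.038: |R|=1.13372 >1
So |R|<1 on (-0.9195, 0).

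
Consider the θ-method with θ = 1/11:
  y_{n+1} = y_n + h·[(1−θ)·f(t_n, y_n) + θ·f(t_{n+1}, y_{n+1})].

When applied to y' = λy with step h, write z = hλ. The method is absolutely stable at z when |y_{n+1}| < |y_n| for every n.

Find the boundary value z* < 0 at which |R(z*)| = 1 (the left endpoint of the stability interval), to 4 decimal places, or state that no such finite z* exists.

z* = -2.4444.

Test eqn y'=λy, z=hλ:
  y_{n+1} = y_n + z·[10/11·y_n + 1/11·y_{n+1}] ⇒ (1 − 1/11z)y_{n+1} = (1 + 10/11z)y_n
  ⇒ R(z) = (1 + 10/11z)/(1 − 1/11z).

Solve |R(x)|<1 on ℝ⁻.
x=-0.64: |R|=0.3952
R=−1: 1+10/11x = −1+1/11x ⇒ -9/11x=2 ⇒ x=2/(-9/11)=-2.4444
Confirm numerically:
  x=-1.949: |R|=0.65565 <1
  x=-1.264: |R|=0.13372 <1
  x=-0.995: |R|=0.08754 <1
  x=-2.987: |R|=1.34911 >1
  x=-2.491: |R|=1.03106 >1
So |R|<1 on (-2.4444, 0).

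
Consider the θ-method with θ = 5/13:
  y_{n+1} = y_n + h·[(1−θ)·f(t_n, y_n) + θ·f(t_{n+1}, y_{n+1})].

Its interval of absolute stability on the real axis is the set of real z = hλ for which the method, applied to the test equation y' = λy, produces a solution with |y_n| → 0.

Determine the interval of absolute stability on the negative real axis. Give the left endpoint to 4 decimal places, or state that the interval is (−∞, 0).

With y'=λy (z=hλ):
  y_{n+1} = y_n + z·[8/13·y_n + 5/13·y_{n+1}] ⇒ (1 − 5/13z)y_{n+1} = (1 + 8/13z)y_n
  Hence R(z) = (1 + 8/13z)/(1 − 5/13z).

Solve |R(x)|<1 on ℝ⁻.
x=-1.09: |R|=0.2320
R=−1: 1+8/13x = −1+5/13x ⇒ -3/13x=2 ⇒ x=2/(-3/13)=-8.6667
Confirm numerically:
  x=-7.668: |R|=0.94164 <1
  x=-7.448: |R|=0.92723 <1
  x=-6.022: |R|=0.81596 <1
  x=-4.247: |R|=0.61271 <1
  x=-9.246: |R|=1.02934 >1
  x=-9.132: |R|=1.02380 >1
  x=-9.011: |R|=1.01779 >1
So |R|<1 on (-8.6667, 0).

(-8.6667, 0).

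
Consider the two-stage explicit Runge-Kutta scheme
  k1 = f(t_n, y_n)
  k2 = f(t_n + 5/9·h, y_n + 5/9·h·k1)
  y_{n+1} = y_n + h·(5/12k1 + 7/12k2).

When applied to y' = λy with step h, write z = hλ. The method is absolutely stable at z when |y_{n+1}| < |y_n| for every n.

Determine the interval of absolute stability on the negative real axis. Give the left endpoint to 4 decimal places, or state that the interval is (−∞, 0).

Set f=λy, z=hλ:
  k1=λy_n ⇒ h·k1=z·y_n;  k2=λ(1+5/9z)y_n ⇒ h·k2=z(1+5/9z)y_n
  y_{n+1}/y_n = 1 + 5/12z + 7/12z(1+5/9z) = 1 + z + 35/108z²
  ⇒ R(z) = 1 + z + 35/108z².

Boundary: |R(x)|=1, x<0.
x=-0.56: |R|=0.5416
R=1: x+35/108x²=0 ⇒ x=−108/35=-3.0857; min R=1−1/(4·35/108)=0.2286>−1
Confirm numerically:
  x=-2.793: |R|=0.73505 <1
  x=-2.753: |R|=0.70316 <1
  x=-2.211: |R|=0.37324 <1
  x=-1.837: |R|=0.25661 <1
  x=-3.633: |R|=1.64435 >1
  x=-3.510: |R|=1.48262 >1
  x=-3.393: |R|=1.33789 >1
So |R|<1 on (-3.0857, 0).

z∈(-3.0857,0).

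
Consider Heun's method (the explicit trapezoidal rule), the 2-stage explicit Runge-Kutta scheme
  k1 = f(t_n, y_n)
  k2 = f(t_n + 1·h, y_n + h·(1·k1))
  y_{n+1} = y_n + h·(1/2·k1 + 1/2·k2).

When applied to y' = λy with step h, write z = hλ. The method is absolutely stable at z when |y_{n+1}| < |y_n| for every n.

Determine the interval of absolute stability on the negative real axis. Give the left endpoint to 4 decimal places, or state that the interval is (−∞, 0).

(-2.0000, 0).

Test eqn y'=λy, z=hλ:
  order 2, 2-stage ⇒ R(z)=1+z+z^2/2
  (e.g. R(-0.91)=0.50405, |R|=0.50405)

Find x<0 with |R(x)|<1.
x=-0.91: |R|=0.5041
|R(-2.2)|=1.2200 |R(-1.4)|=0.5800 |R(-0.98)|=0.5002
Bisect:
  x_lo=-2.3332 |R|=1.3887  x_hi=-0.3268 |R|=0.7266
  mid=-1.33001 |R|=0.55445 →hi
  mid=-1.83160 |R|=0.84578 →hi
  mid=-2.08239 |R|=1.08579 →lo
  mid=-1.95700 |R|=0.95792 →hi
  mid=-2.01970 |R|=1.01989 →lo
  mid=-1.98835 |R|=0.98842 →hi
  mid=-2.00402 |R|=1.00403 →lo
  mid=-1.99618 |R|=0.99619 →hi
  ...
  [-2.00010,-1.99998] ⇒ x*=-2.0000
So |R|<1 on (-2.0000, 0).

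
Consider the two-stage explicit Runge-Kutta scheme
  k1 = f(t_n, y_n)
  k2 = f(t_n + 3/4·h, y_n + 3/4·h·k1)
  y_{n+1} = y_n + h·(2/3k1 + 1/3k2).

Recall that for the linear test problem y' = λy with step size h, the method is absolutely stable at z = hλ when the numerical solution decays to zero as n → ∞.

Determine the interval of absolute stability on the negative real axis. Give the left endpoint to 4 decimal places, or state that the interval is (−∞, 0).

With y'=λy (z=hλ):
  k1=λy_n ⇒ h·k1=z·y_n;  k2=λ(1+3/4z)y_n ⇒ h·k2=z(1+3/4z)y_n
  y_{n+1}/y_n = 1 + 2/3z + 1/3z(1+3/4z) = 1 + z + 1/4z²
  so R(z) = 1 + z + 1/4z².

Boundary: |R(x)|=1, x<0.
x=-0.45: |R|=0.6006
R=1: x+1/4x²=0 ⇒ x=−4=-4.0000; min R=1−1/(4·1/4)=0.0000>−1
Confirm numerically:
  x=-3.672: |R|=0.69890 <1
  x=-3.627: |R|=0.66178 <1
  x=-3.625: |R|=0.66016 <1
  x=-1.819: |R|=0.00819 <1
  x=-4.428: |R|=1.47380 >1
  x=-4.100: |R|=1.10250 >1
Interval (-4.0000, 0).

z∈(-4.0000,0).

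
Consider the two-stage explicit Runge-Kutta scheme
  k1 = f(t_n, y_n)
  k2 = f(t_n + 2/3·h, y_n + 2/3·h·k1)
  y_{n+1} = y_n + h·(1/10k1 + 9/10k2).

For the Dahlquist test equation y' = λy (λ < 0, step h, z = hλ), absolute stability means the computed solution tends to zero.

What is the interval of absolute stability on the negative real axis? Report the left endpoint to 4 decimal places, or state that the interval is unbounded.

z∈(-1.6667,0).

Test eqn y'=λy, z=hλ:
  k1=λy_n ⇒ h·k1=z·y_n;  k2=λ(1+2/3z)y_n ⇒ h·k2=z(1+2/3z)y_n
  y_{n+1}/y_n = 1 + 1/10z + 9/10z(1+2/3z) = 1 + z + 3/5z²
  so R(z) = 1 + z + 3/5z².

Find x<0 with |R(x)|<1.
x=-1.75: |R|=1.0875
R=1: x+3/5x²=0 ⇒ x=−5/3=-1.6667; min R=1−1/(4·3/5)=0.5833>−1
Confirm numerically:
  x=-1.498: |R|=0.84840 <1
  x=-1.395: |R|=0.77261 <1
  x=-1.053: |R|=0.61229 <1
  x=-0.739: |R|=0.58867 <1
  x=-2.256: |R|=1.79772 >1
  x=-1.996: |R|=1.39441 >1
  x=-1.953: |R|=1.33553 >1
Interval (-1.6667, 0).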